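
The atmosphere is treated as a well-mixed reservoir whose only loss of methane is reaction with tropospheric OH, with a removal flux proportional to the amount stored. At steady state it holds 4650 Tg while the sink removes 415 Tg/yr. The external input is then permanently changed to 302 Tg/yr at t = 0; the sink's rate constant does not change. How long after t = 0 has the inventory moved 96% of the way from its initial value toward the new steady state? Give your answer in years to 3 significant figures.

τ = M₀/F₀ = 4650/415 = 11.20 yr.
The remaining gap fraction is e^(−t/τ); 96% covered ⇒ e^(−t/τ) = 0.0400.
t = −τ ln(0.0400) = 11.20 × 3.219 = 36.07 yr.

36.1 yr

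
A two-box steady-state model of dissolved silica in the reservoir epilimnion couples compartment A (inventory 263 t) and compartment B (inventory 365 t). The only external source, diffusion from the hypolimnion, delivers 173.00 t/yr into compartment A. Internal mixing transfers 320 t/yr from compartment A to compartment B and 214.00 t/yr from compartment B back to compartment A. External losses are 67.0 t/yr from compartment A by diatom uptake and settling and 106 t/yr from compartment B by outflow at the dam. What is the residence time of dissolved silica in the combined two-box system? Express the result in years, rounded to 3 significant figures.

Residence time in the combined system uses the total inventory and the total *external* removal — internal exchanges between the two boxes cancel.
M_total = 263 + 365 = 628.00 t.
ΣF_external_out = 67.0 + 106 = 173.00 t/yr.
τ = M_total / ΣF_ext = 628.00 / 173.00 = 3.630 yr.

3.63 yr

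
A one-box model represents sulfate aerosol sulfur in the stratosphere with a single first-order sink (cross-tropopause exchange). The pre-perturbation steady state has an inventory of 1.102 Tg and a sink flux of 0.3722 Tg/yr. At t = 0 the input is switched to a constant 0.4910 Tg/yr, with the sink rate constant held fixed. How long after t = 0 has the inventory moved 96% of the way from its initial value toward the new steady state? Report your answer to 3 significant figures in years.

τ = M₀/F₀ = 1.102/0.3722 = 2.961 yr.
The remaining gap fraction is e^(−t/τ); 96% covered ⇒ e^(−t/τ) = 0.0400.
t = −τ ln(0.0400) = 2.961 × 3.219 = 9.530 yr.

9.53 yr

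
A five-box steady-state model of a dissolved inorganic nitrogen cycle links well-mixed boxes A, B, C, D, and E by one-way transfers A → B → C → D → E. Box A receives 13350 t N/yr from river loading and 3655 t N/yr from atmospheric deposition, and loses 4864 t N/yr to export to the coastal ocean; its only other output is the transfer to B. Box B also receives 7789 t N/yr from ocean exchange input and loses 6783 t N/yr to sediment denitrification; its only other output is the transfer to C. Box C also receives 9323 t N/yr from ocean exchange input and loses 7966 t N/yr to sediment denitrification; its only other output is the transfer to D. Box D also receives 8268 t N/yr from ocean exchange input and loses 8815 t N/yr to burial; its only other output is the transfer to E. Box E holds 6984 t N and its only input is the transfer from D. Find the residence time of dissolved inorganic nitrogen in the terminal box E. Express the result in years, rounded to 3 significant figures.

Box A: F(A→B) = (13350 + 3655) − 4864 = 12141 t N/yr.
Box B: F(B→C) = (12141 + 7789) − 6783 = 13147 t N/yr.
Box C: F(C→D) = (13147 + 9323) − 7966 = 14504 t N/yr.
Box D: F(D→E) = (14504 + 8268) − 8815 = 13957 t N/yr.
Box E throughput = its input = 13957 t N/yr; τ = 6984 / 13957 = 0.5004 yr.

0.500 yr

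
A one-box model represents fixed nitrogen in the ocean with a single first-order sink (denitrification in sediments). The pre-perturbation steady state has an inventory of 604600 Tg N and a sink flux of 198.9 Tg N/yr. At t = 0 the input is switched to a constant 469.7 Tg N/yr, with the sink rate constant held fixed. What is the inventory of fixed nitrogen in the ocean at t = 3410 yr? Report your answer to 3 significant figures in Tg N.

1.16×10^6 Tg N

τ = M₀/F₀ = 604600/198.9 = 3040 yr; rate constant k = 1/τ.
New steady state M_∞ = F₁/k = F₁·τ = 469.7 × 3040 = 1.4278×10^6 Tg N.
M(t) = M_∞ + (M₀ − M_∞)·e^(−t/τ); t/τ = 3410/3040 = 1.122, so e^(−t/τ) = 0.3257.
M(t) = 1.4278×10^6 − 823200 × 0.3257 = 1.1597×10^6 Tg N.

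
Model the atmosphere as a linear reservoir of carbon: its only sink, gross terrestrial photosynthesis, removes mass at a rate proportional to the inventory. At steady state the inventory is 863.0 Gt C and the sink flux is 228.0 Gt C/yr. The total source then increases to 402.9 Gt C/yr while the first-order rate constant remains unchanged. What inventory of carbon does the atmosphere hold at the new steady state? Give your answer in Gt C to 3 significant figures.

Rate constant k = F/M = 228.0 / 863.0 = 0.2642 yr⁻¹.
At the new steady state, source = k·M_new ⇒ M_new = 402.9 / 0.2642 = 1525 Gt C.
(Equivalently M_new = M × F_new/F_old = 863.0 × 402.9/228.0.)

1530 Gt C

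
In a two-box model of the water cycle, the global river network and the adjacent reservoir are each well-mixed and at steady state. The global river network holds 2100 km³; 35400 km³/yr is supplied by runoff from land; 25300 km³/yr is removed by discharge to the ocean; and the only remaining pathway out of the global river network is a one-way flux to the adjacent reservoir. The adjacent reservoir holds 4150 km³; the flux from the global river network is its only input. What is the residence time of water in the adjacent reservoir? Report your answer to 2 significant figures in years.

0.41 yr

Balance the global river network: ΣF_in = 35400 km³/yr.
Flux to the adjacent reservoir = ΣF_in − (25300) = 10100 km³/yr.
At steady state the output of the adjacent reservoir equals its input, 10100 km³/yr.
τ = M / F = 4150 / 10100 = 0.4109 yr.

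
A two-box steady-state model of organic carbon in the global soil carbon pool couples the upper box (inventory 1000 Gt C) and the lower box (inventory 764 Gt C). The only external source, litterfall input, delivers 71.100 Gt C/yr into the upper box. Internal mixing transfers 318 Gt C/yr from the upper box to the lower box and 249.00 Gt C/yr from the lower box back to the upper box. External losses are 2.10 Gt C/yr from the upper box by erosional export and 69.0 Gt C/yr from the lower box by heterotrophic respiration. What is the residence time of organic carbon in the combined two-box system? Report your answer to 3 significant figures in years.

For the system as a whole, the A↔B exchange is internal and contributes nothing to the throughput; only the external sinks remove mass.
M_total = 1000 + 764 = 1764.0 Gt C.
ΣF_external_out = 2.10 + 69.0 = 71.100 Gt C/yr.
τ = M_total / ΣF_ext = 1764.0 / 71.100 = 24.81 yr.

24.8 yr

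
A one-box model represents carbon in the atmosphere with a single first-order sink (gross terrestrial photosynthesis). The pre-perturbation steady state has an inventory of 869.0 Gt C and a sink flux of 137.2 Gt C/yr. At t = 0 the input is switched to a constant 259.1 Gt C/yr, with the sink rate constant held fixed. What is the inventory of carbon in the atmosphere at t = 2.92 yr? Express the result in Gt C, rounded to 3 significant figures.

1150 Gt C

τ = M₀/F₀ = 869.0/137.2 = 6.334 yr; rate constant k = 1/τ.
New steady state M_∞ = F₁/k = F₁·τ = 259.1 × 6.334 = 1641.1 Gt C.
M(t) = M_∞ + (M₀ − M_∞)·e^(−t/τ); t/τ = 2.92/6.334 = 0.4610, so e^(−t/τ) = 0.6306.
M(t) = 1641.1 − 772.1 × 0.6306 = 1154.2 Gt C.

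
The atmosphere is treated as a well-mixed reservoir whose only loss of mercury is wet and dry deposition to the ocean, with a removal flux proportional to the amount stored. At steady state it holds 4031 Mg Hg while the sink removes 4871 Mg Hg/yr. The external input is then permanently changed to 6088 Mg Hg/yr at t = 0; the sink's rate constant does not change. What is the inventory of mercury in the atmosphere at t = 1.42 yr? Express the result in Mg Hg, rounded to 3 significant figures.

4860 Mg Hg

The sink rate constant is k = F₀/M₀ = 4871/4031 = 1.208 yr⁻¹.
Solving dM/dt = F₁ − kM with M(0) = M₀ gives M(t) = F₁/k + (M₀ − F₁/k)·e^(−kt).
F₁/k = 6088/1.208 = 5038.1 Mg Hg; kt = 1.208 × 1.42 = 1.716, e^(−kt) = 0.1798.
M(1.42) = 5038.1 + (4031 − 5038.1) × 0.1798 = 5038.1 − 181.1 = 4857.0 Mg Hg.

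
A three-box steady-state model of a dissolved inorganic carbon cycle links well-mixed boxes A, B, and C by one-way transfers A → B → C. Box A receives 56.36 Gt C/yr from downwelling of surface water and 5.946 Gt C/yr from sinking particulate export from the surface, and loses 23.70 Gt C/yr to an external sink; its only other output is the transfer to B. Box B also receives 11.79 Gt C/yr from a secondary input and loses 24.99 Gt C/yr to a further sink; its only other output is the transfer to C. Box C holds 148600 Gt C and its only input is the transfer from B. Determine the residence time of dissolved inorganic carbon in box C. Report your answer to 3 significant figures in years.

Box A: F(A→B) = (56.36 + 5.946) − 23.70 = 38.606 Gt C/yr.
Box B: F(B→C) = (38.606 + 11.79) − 24.99 = 25.406 Gt C/yr.
Box C throughput = its input = 25.406 Gt C/yr; τ = 148600 / 25.406 = 5849 yr.

5850 yr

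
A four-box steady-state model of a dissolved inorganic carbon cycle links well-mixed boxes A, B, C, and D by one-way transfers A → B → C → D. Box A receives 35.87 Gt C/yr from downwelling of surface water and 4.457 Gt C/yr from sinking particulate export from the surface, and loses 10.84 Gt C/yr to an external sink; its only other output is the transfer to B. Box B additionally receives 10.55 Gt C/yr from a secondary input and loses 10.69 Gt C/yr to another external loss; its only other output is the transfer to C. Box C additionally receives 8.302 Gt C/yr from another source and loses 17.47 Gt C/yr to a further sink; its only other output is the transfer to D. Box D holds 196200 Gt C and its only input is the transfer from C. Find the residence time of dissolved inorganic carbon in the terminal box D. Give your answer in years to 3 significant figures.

9720 yr

Box A: F(A→B) = (35.87 + 4.457) − 10.84 = 29.487 Gt C/yr.
Box B: F(B→C) = (29.487 + 10.55) − 10.69 = 29.347 Gt C/yr.
Box C: F(C→D) = (29.347 + 8.302) − 17.47 = 20.179 Gt C/yr.
Box D throughput = its input = 20.179 Gt C/yr; τ = 196200 / 20.179 = 9723 yr.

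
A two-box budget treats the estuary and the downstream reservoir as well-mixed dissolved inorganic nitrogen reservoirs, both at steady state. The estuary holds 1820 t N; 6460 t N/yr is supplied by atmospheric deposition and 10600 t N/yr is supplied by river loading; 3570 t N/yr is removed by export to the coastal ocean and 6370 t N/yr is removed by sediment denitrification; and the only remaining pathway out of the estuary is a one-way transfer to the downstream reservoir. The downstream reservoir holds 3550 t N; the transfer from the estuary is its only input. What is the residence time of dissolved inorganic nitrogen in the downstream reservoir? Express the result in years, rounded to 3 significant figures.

0.499 yr

Balance the estuary: ΣF_in = 6460 + 10600 = 17060 t N/yr.
Transfer to the downstream reservoir = ΣF_in − (3570 + 6370) = 7120.0 t N/yr.
At steady state the output of the downstream reservoir equals its input, 7120.0 t N/yr.
τ = M / F = 3550 / 7120.0 = 0.4986 yr.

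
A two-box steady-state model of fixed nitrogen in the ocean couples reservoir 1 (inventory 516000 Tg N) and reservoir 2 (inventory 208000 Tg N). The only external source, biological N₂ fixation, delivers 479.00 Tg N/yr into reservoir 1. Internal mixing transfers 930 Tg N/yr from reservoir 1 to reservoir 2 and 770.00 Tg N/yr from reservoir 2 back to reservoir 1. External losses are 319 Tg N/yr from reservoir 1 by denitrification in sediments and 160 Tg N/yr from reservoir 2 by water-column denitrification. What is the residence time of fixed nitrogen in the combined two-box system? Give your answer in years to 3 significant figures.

For the system as a whole, the A↔B exchange is internal and contributes nothing to the throughput; only the external sinks remove mass.
M_total = 516000 + 208000 = 724000 Tg N.
ΣF_external_out = 319 + 160 = 479.00 Tg N/yr.
τ = M_total / ΣF_ext = 724000 / 479.00 = 1511 yr.

1510 yr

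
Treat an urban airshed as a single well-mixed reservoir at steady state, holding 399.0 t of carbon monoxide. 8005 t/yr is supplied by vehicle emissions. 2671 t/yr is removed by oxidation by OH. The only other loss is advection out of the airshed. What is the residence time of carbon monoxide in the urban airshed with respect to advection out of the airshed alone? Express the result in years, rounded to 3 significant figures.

0.0748 yr

At steady state ΣF_in = ΣF_out.
ΣF_in = 8005.0 t/yr.
Advection out of the airshed flux = ΣF_in − (2671) = 8005.0 − 2671 = 5334 t/yr.
τ = M / F = 399.0 / 5334 = 0.07480 yr.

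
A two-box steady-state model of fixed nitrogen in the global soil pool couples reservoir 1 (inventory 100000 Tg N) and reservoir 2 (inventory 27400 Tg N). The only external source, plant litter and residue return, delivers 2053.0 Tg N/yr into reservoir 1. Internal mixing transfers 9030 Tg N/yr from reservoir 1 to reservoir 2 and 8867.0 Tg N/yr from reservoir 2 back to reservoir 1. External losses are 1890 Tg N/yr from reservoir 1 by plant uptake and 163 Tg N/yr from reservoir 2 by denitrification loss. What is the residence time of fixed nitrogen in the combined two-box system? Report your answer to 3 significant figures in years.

62.1 yr

For the system as a whole, the A↔B exchange is internal and contributes nothing to the throughput; only the external sinks remove mass.
M_total = 100000 + 27400 = 127400 Tg N.
ΣF_external_out = 1890 + 163 = 2053.0 Tg N/yr.
τ = M_total / ΣF_ext = 127400 / 2053.0 = 62.06 yr.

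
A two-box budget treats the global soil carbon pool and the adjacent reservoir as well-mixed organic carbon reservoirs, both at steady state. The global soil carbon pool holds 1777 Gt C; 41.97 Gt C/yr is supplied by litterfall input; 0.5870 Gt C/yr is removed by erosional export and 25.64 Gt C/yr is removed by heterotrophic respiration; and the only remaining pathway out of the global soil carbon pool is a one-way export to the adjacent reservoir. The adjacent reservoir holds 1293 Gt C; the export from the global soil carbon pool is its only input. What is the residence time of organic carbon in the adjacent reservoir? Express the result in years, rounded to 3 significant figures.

82.1 yr

Balance the global soil carbon pool: ΣF_in = 41.970 Gt C/yr.
Export to the adjacent reservoir = ΣF_in − (0.5870 + 25.64) = 15.743 Gt C/yr.
At steady state the output of the adjacent reservoir equals its input, 15.743 Gt C/yr.
τ = M / F = 1293 / 15.743 = 82.13 yr.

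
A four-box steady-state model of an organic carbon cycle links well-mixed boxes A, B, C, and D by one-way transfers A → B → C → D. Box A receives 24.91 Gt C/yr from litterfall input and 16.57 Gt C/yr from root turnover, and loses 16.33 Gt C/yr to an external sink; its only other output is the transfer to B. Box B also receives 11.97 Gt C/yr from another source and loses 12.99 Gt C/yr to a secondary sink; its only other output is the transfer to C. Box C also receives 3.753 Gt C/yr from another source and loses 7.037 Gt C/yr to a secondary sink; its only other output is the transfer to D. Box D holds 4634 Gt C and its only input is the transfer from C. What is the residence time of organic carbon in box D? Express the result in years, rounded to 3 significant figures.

Box A: F(A→B) = (24.91 + 16.57) − 16.33 = 25.150 Gt C/yr.
Box B: F(B→C) = (25.150 + 11.97) − 12.99 = 24.130 Gt C/yr.
Box C: F(C→D) = (24.130 + 3.753) − 7.037 = 20.846 Gt C/yr.
Box D throughput = its input = 20.846 Gt C/yr; τ = 4634 / 20.846 = 222.3 yr.

222 yr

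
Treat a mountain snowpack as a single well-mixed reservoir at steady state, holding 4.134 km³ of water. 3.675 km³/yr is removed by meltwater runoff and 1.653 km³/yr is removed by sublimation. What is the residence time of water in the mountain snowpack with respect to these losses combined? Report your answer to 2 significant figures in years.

Total removal = 3.675 + 1.653 = 5.3280 km³/yr.
τ = M / ΣF_out = 4.134 / 5.3280 = 0.7759 yr.

0.78 yr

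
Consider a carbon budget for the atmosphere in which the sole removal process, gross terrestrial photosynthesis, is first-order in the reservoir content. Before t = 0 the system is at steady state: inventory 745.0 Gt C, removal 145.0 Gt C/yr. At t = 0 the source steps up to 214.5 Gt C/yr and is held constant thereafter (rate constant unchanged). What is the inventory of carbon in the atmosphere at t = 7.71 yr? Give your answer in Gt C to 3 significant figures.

1020 Gt C

The sink rate constant is k = F₀/M₀ = 145.0/745.0 = 0.1946 yr⁻¹.
Solving dM/dt = F₁ − kM with M(0) = M₀ gives M(t) = F₁/k + (M₀ − F₁/k)·e^(−kt).
F₁/k = 214.5/0.1946 = 1102.1 Gt C; kt = 0.1946 × 7.71 = 1.501, e^(−kt) = 0.2230.
M(7.71) = 1102.1 + (745.0 − 1102.1) × 0.2230 = 1102.1 − 79.63 = 1022.5 Gt C.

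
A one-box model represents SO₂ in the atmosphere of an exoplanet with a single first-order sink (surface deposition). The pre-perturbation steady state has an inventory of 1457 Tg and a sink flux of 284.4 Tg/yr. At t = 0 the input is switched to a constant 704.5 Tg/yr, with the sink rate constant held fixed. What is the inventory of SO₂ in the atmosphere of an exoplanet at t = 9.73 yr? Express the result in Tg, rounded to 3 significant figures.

3290 Tg

Residence time τ = M₀/F₀ = 5.123 yr. The eventual steady state is M_∞ = M₀·(F₁/F₀) = 1457 × 704.5/284.4 = 3609.2 Tg.
The anomaly ΔM(t) = M(t) − M_∞ decays as ΔM₀·e^(−t/τ) with ΔM₀ = 1457 − 3609.2 = −2152 Tg.
At t = 9.73 yr, e^(−t/τ) = e^(−1.899) = 0.1497, so ΔM = −322.1 Tg and M = 3609.2 − 322.1 = 3287.1 Tg.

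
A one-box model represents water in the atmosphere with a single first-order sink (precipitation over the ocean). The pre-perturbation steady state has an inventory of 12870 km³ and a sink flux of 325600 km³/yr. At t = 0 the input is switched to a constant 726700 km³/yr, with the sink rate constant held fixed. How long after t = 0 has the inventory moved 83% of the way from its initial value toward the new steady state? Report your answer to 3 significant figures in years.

τ = M₀/F₀ = 12870/325600 = 0.03953 yr.
The remaining gap fraction is e^(−t/τ); 83% covered ⇒ e^(−t/τ) = 0.170.
t = −τ ln(0.170) = 0.03953 × 1.772 = 0.07004 yr.

0.0700 yr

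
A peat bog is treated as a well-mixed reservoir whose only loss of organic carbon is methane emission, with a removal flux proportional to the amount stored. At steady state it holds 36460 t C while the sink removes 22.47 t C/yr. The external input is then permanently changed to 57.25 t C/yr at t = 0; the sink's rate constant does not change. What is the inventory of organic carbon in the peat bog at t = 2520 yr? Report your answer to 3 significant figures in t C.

τ = M₀/F₀ = 36460/22.47 = 1623 yr; rate constant k = 1/τ.
New steady state M_∞ = F₁/k = F₁·τ = 57.25 × 1623 = 92894 t C.
M(t) = M_∞ + (M₀ − M_∞)·e^(−t/τ); t/τ = 2520/1623 = 1.553, so e^(−t/τ) = 0.2116.
M(t) = 92894 − 56430 × 0.2116 = 80953 t C.

81000 t C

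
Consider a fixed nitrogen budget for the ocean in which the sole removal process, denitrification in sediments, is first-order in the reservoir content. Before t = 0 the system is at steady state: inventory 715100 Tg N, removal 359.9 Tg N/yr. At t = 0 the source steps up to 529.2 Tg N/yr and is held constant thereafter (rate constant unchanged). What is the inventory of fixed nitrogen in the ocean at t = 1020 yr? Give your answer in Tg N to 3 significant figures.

Residence time τ = M₀/F₀ = 1987 yr. The eventual steady state is M_∞ = M₀·(F₁/F₀) = 715100 × 529.2/359.9 = 1.0515×10^6 Tg N.
The anomaly ΔM(t) = M(t) − M_∞ decays as ΔM₀·e^(−t/τ) with ΔM₀ = 715100 − 1.0515×10^6 = −336400 Tg N.
At t = 1020 yr, e^(−t/τ) = e^(−0.5134) = 0.5985, so ΔM = −201300 Tg N and M = 1.0515×10^6 − 201300 = 850160 Tg N.

850000 Tg N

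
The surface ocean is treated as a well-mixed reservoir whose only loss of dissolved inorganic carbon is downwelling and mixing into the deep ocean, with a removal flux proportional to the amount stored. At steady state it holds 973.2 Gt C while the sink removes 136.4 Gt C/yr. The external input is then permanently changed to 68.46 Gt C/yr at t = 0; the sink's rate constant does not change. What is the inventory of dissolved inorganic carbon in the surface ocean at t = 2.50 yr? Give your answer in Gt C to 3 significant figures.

830 Gt C

Residence time τ = M₀/F₀ = 7.135 yr. The eventual steady state is M_∞ = M₀·(F₁/F₀) = 973.2 × 68.46/136.4 = 488.46 Gt C.
The anomaly ΔM(t) = M(t) − M_∞ decays as ΔM₀·e^(−t/τ) with ΔM₀ = 973.2 − 488.46 = 484.7 Gt C.
At t = 2.50 yr, e^(−t/τ) = e^(−0.3504) = 0.7044, so ΔM = 341.5 Gt C and M = 488.46 + 341.5 = 829.92 Gt C.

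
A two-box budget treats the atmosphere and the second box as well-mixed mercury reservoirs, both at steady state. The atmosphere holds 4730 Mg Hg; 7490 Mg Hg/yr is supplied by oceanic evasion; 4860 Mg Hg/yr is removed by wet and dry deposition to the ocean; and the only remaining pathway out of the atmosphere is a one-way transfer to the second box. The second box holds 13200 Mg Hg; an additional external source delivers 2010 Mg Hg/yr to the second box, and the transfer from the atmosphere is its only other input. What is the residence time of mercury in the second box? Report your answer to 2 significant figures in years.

Balance the atmosphere: ΣF_in = 7490.0 Mg Hg/yr.
Transfer to the second box = ΣF_in − (4860) = 2630.0 Mg Hg/yr.
Total input to the second box = 2630.0 + 2010 = 4640.0 Mg Hg/yr; at steady state this equals its total output.
τ = M / F = 13200 / 4640.0 = 2.845 yr.

2.8 yr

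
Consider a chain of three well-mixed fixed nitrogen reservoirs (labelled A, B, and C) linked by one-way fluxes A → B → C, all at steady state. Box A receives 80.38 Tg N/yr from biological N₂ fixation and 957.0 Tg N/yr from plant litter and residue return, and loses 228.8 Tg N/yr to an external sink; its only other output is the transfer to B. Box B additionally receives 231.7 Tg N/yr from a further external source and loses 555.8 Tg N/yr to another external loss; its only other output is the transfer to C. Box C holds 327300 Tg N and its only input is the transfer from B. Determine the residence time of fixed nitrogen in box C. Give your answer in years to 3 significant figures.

Box A: F(A→B) = (80.38 + 957.0) − 228.8 = 808.58 Tg N/yr.
Box B: F(B→C) = (808.58 + 231.7) − 555.8 = 484.48 Tg N/yr.
Box C throughput = its input = 484.48 Tg N/yr; τ = 327300 / 484.48 = 675.6 yr.

676 yr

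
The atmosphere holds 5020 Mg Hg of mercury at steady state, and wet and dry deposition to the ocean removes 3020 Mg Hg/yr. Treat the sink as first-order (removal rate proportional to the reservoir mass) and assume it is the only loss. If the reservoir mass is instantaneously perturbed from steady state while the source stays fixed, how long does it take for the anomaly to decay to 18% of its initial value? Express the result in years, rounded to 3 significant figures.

For a linear reservoir the anomaly decays as exp(−t/τ) with τ = M/F = 5020/3020 = 1.662 yr.
exp(−t/τ) = 0.18 ⇒ t = −τ ln(0.18) = 1.662 × 1.715 = 2.850 yr.

2.85 yr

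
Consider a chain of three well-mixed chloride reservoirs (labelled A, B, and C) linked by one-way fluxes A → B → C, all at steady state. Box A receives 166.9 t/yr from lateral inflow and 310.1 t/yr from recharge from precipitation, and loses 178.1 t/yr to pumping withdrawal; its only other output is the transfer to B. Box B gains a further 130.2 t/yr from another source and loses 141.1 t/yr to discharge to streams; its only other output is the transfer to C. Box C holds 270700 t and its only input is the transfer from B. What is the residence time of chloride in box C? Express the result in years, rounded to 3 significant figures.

Box A: F(A→B) = (166.9 + 310.1) − 178.1 = 298.90 t/yr.
Box B: F(B→C) = (298.90 + 130.2) − 141.1 = 288.00 t/yr.
Box C throughput = its input = 288.00 t/yr; τ = 270700 / 288.00 = 939.9 yr.

940 yr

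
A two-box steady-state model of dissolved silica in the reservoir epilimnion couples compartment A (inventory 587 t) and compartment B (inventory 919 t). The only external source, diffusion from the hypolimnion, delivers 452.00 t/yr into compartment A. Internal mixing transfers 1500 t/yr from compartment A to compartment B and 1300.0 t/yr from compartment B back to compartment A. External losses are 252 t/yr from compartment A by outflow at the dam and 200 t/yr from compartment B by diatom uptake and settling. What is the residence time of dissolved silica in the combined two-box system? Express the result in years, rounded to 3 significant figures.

Residence time in the combined system uses the total inventory and the total *external* removal — internal exchanges between the two boxes cancel.
M_total = 587 + 919 = 1506.0 t.
ΣF_external_out = 252 + 200 = 452.00 t/yr.
τ = M_total / ΣF_ext = 1506.0 / 452.00 = 3.332 yr.

3.33 yr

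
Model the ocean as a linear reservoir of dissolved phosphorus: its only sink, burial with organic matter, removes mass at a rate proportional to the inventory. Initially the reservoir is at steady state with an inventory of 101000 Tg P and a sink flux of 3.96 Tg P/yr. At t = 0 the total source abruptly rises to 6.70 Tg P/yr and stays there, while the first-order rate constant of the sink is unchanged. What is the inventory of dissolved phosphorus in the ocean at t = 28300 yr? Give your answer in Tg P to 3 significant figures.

148000 Tg P

The sink rate constant is k = F₀/M₀ = 3.96/101000 = 3.921×10^-5 yr⁻¹.
Solving dM/dt = F₁ − kM with M(0) = M₀ gives M(t) = F₁/k + (M₀ − F₁/k)·e^(−kt).
F₁/k = 6.70/3.921×10^-5 = 170880 Tg P; kt = 3.921×10^-5 × 28300 = 1.110, e^(−kt) = 0.3297.
M(28300) = 170880 + (101000 − 170880) × 0.3297 = 170880 − 23040 = 147840 Tg P.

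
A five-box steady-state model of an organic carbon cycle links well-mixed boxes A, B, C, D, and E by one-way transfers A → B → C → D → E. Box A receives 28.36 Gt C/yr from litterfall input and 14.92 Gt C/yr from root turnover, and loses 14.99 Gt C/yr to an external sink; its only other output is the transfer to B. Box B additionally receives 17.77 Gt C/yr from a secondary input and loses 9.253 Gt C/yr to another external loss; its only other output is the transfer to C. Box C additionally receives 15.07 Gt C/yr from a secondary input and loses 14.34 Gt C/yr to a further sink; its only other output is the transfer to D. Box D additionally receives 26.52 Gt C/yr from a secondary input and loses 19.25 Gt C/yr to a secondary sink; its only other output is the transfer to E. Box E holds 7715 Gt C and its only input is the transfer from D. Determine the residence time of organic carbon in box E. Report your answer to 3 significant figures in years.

Box A: F(A→B) = (28.36 + 14.92) − 14.99 = 28.290 Gt C/yr.
Box B: F(B→C) = (28.290 + 17.77) − 9.253 = 36.807 Gt C/yr.
Box C: F(C→D) = (36.807 + 15.07) − 14.34 = 37.537 Gt C/yr.
Box D: F(D→E) = (37.537 + 26.52) − 19.25 = 44.807 Gt C/yr.
Box E throughput = its input = 44.807 Gt C/yr; τ = 7715 / 44.807 = 172.2 yr.

172 yr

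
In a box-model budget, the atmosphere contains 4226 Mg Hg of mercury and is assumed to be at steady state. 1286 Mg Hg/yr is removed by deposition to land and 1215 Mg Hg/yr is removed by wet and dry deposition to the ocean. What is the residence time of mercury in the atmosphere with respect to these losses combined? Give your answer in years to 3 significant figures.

1.69 yr

Total removal = 1286 + 1215 = 2501.0 Mg Hg/yr.
τ = M / ΣF_out = 4226 / 2501.0 = 1.690 yr.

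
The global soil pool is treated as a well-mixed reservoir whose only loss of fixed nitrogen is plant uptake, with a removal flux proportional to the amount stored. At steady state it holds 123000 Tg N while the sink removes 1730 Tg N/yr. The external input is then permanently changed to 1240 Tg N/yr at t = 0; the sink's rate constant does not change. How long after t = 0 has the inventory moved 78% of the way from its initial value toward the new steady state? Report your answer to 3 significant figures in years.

τ = M₀/F₀ = 123000/1730 = 71.10 yr.
The remaining gap fraction is e^(−t/τ); 78% covered ⇒ e^(−t/τ) = 0.220.
t = −τ ln(0.220) = 71.10 × 1.514 = 107.7 yr.

108 yr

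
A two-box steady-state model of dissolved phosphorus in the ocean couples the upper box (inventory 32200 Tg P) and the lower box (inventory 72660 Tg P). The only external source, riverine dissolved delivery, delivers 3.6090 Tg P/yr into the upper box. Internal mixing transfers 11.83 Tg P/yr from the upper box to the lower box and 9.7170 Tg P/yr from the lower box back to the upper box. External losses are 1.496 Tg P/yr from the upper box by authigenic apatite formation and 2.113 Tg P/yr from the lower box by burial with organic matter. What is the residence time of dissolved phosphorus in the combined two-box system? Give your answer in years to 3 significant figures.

29100 yr

Treat the two boxes together as one reservoir: the mixing fluxes between them are internal recycling, so τ = ΣM / Σ(external losses).
M_total = 32200 + 72660 = 104860 Tg P.
ΣF_external_out = 1.496 + 2.113 = 3.6090 Tg P/yr.
τ = M_total / ΣF_ext = 104860 / 3.6090 = 29060 yr.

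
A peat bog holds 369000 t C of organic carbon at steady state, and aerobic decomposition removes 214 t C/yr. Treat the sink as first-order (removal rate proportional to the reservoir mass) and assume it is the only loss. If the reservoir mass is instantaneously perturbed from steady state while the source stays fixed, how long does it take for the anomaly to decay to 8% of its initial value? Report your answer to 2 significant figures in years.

For a linear reservoir the anomaly decays as exp(−t/τ) with τ = M/F = 369000/214 = 1724 yr.
exp(−t/τ) = 0.08 ⇒ t = −τ ln(0.08) = 1724 × 2.526 = 4355 yr.

4400 yr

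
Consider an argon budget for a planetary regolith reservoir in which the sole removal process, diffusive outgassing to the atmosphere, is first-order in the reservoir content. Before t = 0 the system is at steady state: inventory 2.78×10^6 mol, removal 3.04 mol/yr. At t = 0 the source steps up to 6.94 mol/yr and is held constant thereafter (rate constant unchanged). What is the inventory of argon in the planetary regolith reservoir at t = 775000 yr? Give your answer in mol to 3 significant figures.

The sink rate constant is k = F₀/M₀ = 3.04/2.78×10^6 = 1.094×10^-6 yr⁻¹.
Solving dM/dt = F₁ − kM with M(0) = M₀ gives M(t) = F₁/k + (M₀ − F₁/k)·e^(−kt).
F₁/k = 6.94/1.094×10^-6 = 6.3464×10^6 mol; kt = 1.094×10^-6 × 775000 = 0.8475, e^(−kt) = 0.4285.
M(775000) = 6.3464×10^6 + (2.78×10^6 − 6.3464×10^6) × 0.4285 = 6.3464×10^6 − 1.528×10^6 = 4.8183×10^6 mol.

4.82×10^6 mol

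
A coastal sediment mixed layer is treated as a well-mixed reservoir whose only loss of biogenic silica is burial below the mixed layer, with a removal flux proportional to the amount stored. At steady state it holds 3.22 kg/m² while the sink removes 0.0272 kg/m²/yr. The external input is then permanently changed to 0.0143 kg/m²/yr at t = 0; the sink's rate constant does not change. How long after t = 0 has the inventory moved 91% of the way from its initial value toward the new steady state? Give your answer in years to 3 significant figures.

τ = M₀/F₀ = 3.22/0.0272 = 118.4 yr.
The remaining gap fraction is e^(−t/τ); 91% covered ⇒ e^(−t/τ) = 0.0900.
t = −τ ln(0.0900) = 118.4 × 2.408 = 285.1 yr.

285 yr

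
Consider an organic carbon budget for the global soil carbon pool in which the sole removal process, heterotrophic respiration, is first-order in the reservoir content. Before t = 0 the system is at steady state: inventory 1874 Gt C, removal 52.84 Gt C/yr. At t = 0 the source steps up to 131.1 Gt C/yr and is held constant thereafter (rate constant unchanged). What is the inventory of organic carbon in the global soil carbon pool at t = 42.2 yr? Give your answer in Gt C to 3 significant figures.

Residence time τ = M₀/F₀ = 35.47 yr. The eventual steady state is M_∞ = M₀·(F₁/F₀) = 1874 × 131.1/52.84 = 4649.5 Gt C.
The anomaly ΔM(t) = M(t) − M_∞ decays as ΔM₀·e^(−t/τ) with ΔM₀ = 1874 − 4649.5 = −2776 Gt C.
At t = 42.2 yr, e^(−t/τ) = e^(−1.190) = 0.3043, so ΔM = −844.5 Gt C and M = 4649.5 − 844.5 = 3805.1 Gt C.

3810 Gt C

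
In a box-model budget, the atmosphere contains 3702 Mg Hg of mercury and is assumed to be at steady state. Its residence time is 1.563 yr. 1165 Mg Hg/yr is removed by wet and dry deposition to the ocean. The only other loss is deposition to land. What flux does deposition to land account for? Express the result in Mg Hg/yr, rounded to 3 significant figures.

Total removal F = M/τ = 3702 / 1.563 = 2369 Mg Hg/yr.
Deposition to land = F − (1165) = 2369 − 1165 = 1204 Mg Hg/yr.

1200 Mg Hg/yr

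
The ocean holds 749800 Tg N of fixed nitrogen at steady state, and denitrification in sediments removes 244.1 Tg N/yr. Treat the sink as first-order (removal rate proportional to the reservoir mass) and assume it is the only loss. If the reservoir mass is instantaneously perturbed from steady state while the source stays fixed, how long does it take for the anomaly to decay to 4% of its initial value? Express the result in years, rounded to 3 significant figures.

9890 yr

For a linear reservoir the anomaly decays as exp(−t/τ) with τ = M/F = 749800/244.1 = 3072 yr.
exp(−t/τ) = 0.04 ⇒ t = −τ ln(0.04) = 3072 × 3.219 = 9887 yr.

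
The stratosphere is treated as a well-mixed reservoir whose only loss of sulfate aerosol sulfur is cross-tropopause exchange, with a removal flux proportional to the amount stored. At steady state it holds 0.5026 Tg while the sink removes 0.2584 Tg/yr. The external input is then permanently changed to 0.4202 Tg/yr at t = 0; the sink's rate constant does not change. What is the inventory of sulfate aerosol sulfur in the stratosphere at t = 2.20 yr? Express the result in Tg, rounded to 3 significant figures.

0.716 Tg

Residence time τ = M₀/F₀ = 1.945 yr. The eventual steady state is M_∞ = M₀·(F₁/F₀) = 0.5026 × 0.4202/0.2584 = 0.81731 Tg.
The anomaly ΔM(t) = M(t) − M_∞ decays as ΔM₀·e^(−t/τ) with ΔM₀ = 0.5026 − 0.81731 = −0.3147 Tg.
At t = 2.20 yr, e^(−t/τ) = e^(−1.131) = 0.3227, so ΔM = −0.1016 Tg and M = 0.81731 − 0.1016 = 0.71576 Tg.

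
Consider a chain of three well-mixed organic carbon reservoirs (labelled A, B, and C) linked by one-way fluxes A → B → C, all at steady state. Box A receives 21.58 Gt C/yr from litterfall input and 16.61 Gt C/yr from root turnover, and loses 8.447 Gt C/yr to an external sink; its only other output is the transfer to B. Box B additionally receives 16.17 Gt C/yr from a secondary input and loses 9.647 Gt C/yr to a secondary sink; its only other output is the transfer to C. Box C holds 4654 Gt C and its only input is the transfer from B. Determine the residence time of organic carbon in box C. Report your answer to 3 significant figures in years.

Box A: F(A→B) = (21.58 + 16.61) − 8.447 = 29.743 Gt C/yr.
Box B: F(B→C) = (29.743 + 16.17) − 9.647 = 36.266 Gt C/yr.
Box C throughput = its input = 36.266 Gt C/yr; τ = 4654 / 36.266 = 128.3 yr.

128 yr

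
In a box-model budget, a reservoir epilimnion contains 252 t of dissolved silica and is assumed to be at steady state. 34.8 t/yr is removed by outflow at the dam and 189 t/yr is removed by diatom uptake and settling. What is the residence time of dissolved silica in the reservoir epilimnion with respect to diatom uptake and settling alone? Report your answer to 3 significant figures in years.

1.33 yr

Residence time with respect to a single sink: τ = M / F_sink.
τ = 252 / 189 = 1.333 yr.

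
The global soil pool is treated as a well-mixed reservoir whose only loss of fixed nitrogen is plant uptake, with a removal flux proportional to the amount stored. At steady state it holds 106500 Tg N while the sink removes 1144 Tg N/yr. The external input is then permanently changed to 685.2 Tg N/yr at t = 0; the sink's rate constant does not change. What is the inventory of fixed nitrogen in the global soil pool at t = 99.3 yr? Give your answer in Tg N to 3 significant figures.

78500 Tg N

τ = M₀/F₀ = 106500/1144 = 93.09 yr; rate constant k = 1/τ.
New steady state M_∞ = F₁/k = F₁·τ = 685.2 × 93.09 = 63788 Tg N.
M(t) = M_∞ + (M₀ − M_∞)·e^(−t/τ); t/τ = 99.3/93.09 = 1.067, so e^(−t/τ) = 0.3442.
M(t) = 63788 + 42710 × 0.3442 = 78488 Tg N.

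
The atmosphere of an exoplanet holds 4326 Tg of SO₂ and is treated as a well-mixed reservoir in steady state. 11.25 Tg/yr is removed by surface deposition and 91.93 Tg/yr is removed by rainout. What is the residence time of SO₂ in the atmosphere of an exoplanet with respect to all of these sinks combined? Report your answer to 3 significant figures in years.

Total removal flux = 11.25 + 91.93 = 103.18 Tg/yr.
τ = M / ΣF_out = 4326 / 103.18 = 41.93 yr.

41.9 yr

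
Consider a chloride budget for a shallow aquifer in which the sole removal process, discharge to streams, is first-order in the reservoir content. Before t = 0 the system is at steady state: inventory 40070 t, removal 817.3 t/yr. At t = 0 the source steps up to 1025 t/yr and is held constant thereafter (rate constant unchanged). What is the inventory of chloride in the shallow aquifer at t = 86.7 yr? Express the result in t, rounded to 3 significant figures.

48500 t

Residence time τ = M₀/F₀ = 49.03 yr. The eventual steady state is M_∞ = M₀·(F₁/F₀) = 40070 × 1025/817.3 = 50253 t.
The anomaly ΔM(t) = M(t) − M_∞ decays as ΔM₀·e^(−t/τ) with ΔM₀ = 40070 − 50253 = −10180 t.
At t = 86.7 yr, e^(−t/τ) = e^(−1.768) = 0.1706, so ΔM = −1737 t and M = 50253 − 1737 = 48516 t.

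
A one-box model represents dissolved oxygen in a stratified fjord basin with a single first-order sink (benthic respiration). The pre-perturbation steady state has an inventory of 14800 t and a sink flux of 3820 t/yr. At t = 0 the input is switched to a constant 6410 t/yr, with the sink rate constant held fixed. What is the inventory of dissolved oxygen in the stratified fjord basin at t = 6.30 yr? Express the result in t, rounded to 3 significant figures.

22900 t

Residence time τ = M₀/F₀ = 3.874 yr. The eventual steady state is M_∞ = M₀·(F₁/F₀) = 14800 × 6410/3820 = 24835 t.
The anomaly ΔM(t) = M(t) − M_∞ decays as ΔM₀·e^(−t/τ) with ΔM₀ = 14800 − 24835 = −10030 t.
At t = 6.30 yr, e^(−t/τ) = e^(−1.626) = 0.1967, so ΔM = −1974 t and M = 24835 − 1974 = 22861 t.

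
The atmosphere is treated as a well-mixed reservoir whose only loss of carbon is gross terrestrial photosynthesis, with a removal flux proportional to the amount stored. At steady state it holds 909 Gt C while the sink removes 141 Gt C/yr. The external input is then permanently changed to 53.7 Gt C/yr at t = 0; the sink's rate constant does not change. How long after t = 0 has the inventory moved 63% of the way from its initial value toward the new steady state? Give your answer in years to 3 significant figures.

τ = M₀/F₀ = 909/141 = 6.447 yr.
The remaining gap fraction is e^(−t/τ); 63% covered ⇒ e^(−t/τ) = 0.370.
t = −τ ln(0.370) = 6.447 × 0.9943 = 6.410 yr.

6.41 yr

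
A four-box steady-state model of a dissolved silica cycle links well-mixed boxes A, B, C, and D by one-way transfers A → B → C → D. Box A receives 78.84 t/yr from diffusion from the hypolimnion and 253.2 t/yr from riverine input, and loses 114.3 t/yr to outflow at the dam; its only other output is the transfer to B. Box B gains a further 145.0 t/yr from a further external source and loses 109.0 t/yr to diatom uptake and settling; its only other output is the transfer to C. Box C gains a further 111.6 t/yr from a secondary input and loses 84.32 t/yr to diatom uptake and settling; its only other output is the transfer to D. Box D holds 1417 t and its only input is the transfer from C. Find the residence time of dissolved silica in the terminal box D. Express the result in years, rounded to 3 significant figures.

5.04 yr

Box A: F(A→B) = (78.84 + 253.2) − 114.3 = 217.74 t/yr.
Box B: F(B→C) = (217.74 + 145.0) − 109.0 = 253.74 t/yr.
Box C: F(C→D) = (253.74 + 111.6) − 84.32 = 281.02 t/yr.
Box D throughput = its input = 281.02 t/yr; τ = 1417 / 281.02 = 5.042 yr.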